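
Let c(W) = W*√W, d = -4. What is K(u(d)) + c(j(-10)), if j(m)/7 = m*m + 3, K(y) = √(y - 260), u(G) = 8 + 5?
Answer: 721*√721 + I*√247 ≈ 19360.0 + 15.716*I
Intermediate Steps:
u(G) = 13
K(y) = √(-260 + y)
j(m) = 21 + 7*m² (j(m) = 7*(m*m + 3) = 7*(m² + 3) = 7*(3 + m²) = 21 + 7*m²)
c(W) = W^(3/2)
K(u(d)) + c(j(-10)) = √(-260 + 13) + (21 + 7*(-10)²)^(3/2) = √(-247) + (21 + 7*100)^(3/2) = I*√247 + (21 + 700)^(3/2) = I*√247 + 721^(3/2) = I*√247 + 721*√721 = 721*√721 + I*√247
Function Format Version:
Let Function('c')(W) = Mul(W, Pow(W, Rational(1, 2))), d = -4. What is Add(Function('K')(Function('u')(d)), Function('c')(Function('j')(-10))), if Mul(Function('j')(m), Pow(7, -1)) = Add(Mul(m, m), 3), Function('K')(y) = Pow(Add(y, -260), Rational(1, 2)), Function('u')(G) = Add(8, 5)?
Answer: Add(Mul(721, Pow(721, Rational(1, 2))), Mul(I, Pow(247, Rational(1, 2)))) ≈ Add(19360., Mul(15.716, I))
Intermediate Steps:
Function('u')(G) = 13
Function('K')(y) = Pow(Add(-260, y), Rational(1, 2))
Function('j')(m) = Add(21, Mul(7, Pow(m, 2))) (Function('j')(m) = Mul(7, Add(Mul(m, m), 3)) = Mul(7, Add(Pow(m, 2), 3)) = Mul(7, Add(3, Pow(m, 2))) = Add(21, Mul(7, Pow(m, 2))))
Function('c')(W) = Pow(W, Rational(3, 2))
Add(Function('K')(Function('u')(d)), Function('c')(Function('j')(-10))) = Add(Pow(Add(-260, 13), Rational(1, 2)), Pow(Add(21, Mul(7, Pow(-10, 2))), Rational(3, 2))) = Add(Pow(-247, Rational(1, 2)), Pow(Add(21, Mul(7, 100)), Rational(3, 2))) = Add(Mul(I, Pow(247, Rational(1, 2))), Pow(Add(21, 700), Rational(3, 2))) = Add(Mul(I, Pow(247, Rational(1, 2))), Pow(721, Rational(3, 2))) = Add(Mul(I, Pow(247, Rational(1, 2))), Mul(721, Pow(721, Rational(1, 2)))) = Add(Mul(721, Pow(721, Rational(1, 2))), Mul(I, Pow(247, Rational(1, 2))))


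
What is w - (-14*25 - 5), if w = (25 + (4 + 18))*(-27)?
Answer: -914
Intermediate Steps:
w = -1269 (w = (25 + 22)*(-27) = 47*(-27) = -1269)
w - (-14*25 - 5) = -1269 - (-14*25 - 5) = -1269 - (-350 - 5) = -1269 - 1*(-355) = -1269 + 355 = -914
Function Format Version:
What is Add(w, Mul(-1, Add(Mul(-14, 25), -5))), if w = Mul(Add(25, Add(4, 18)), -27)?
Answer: -914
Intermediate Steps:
w = -1269 (w = Mul(Add(25, 22), -27) = Mul(47, -27) = -1269)
Add(w, Mul(-1, Add(Mul(-14, 25), -5))) = Add(-1269, Mul(-1, Add(Mul(-14, 25), -5))) = Add(-1269, Mul(-1, Add(-350, -5))) = Add(-1269, Mul(-1, -355)) = Add(-1269, 355) = -914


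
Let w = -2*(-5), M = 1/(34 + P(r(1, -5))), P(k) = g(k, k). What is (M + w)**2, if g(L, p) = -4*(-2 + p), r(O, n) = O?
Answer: 145161/1444 ≈ 100.53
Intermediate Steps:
g(L, p) = 8 - 4*p
P(k) = 8 - 4*k
M = 1/38 (M = 1/(34 + (8 - 4*1)) = 1/(34 + (8 - 4)) = 1/(34 + 4) = 1/38 ≈ 0.026316)
w = 10
(M + w)**2 = (1/38 + 10)**2 = (381/38)**2 = 145161/1444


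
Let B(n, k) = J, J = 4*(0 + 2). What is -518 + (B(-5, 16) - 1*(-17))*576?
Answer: 13882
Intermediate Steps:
J = 8 (J = 4*2 = 8)
B(n, k) = 8
-518 + (B(-5, 16) - 1*(-17))*576 = -518 + (8 - 1*(-17))*576 = -518 + (8 + 17)*576 = -518 + 25*576 = -518 + 14400 = 13882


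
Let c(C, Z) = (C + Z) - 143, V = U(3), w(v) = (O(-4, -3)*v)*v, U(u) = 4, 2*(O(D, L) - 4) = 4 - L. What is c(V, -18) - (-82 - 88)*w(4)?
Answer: 20243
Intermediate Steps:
O(D, L) = 6 - L/2 (O(D, L) = 4 + (4 - L)/2 = 4 + (2 - L/2) = 6 - L/2)
w(v) = 15*v²/2 (w(v) = ((6 - ½*(-3))*v)*v = ((6 + 3/2)*v)*v = (15*v/2)*v = 15*v²/2)
V = 4
c(C, Z) = -143 + C + Z
c(V, -18) - (-82 - 88)*w(4) = (-143 + 4 - 18) - (-82 - 88)*(15/2)*4² = -157 - (-170)*(15/2)*16 = -157 - (-170)*120 = -157 - 1*(-20400) = -157 + 20400 = 20243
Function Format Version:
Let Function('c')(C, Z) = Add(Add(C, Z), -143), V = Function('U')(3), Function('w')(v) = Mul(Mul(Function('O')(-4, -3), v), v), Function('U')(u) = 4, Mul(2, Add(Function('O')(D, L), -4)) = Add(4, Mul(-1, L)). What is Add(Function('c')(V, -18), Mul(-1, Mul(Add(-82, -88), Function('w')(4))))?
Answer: 20243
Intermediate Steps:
Function('O')(D, L) = Add(6, Mul(Rational(-1, 2), L)) (Function('O')(D, L) = Add(4, Mul(Rational(1, 2), Add(4, Mul(-1, L)))) = Add(4, Add(2, Mul(Rational(-1, 2), L))) = Add(6, Mul(Rational(-1, 2), L)))
Function('w')(v) = Mul(Rational(15, 2), Pow(v, 2)) (Function('w')(v) = Mul(Mul(Add(6, Mul(Rational(-1, 2), -3)), v), v) = Mul(Mul(Add(6, Rational(3, 2)), v), v) = Mul(Mul(Rational(15, 2), v), v) = Mul(Rational(15, 2), Pow(v, 2)))
V = 4
Function('c')(C, Z) = Add(-143, C, Z)
Add(Function('c')(V, -18), Mul(-1, Mul(Add(-82, -88), Function('w')(4)))) = Add(Add(-143, 4, -18), Mul(-1, Mul(Add(-82, -88), Mul(Rational(15, 2), Pow(4, 2))))) = Add(-157, Mul(-1, Mul(-170, Mul(Rational(15, 2), 16)))) = Add(-157, Mul(-1, Mul(-170, 120))) = Add(-157, Mul(-1, -20400)) = Add(-157, 20400) = 20243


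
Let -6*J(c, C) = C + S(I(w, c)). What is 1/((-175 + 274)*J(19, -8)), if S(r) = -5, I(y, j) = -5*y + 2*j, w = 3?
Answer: 2/429 ≈ 0.0046620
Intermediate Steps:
J(c, C) = 5/6 - C/6 (J(c, C) = -(C - 5)/6 = -(-5 + C)/6 = 5/6 - C/6)
1/((-175 + 274)*J(19, -8)) = 1/((-175 + 274)*(5/6 - 1/6*(-8))) = 1/(99*(5/6 + 4/3)) = 1/(99*(13/6)) = (1/99)*(6/13) = 2/429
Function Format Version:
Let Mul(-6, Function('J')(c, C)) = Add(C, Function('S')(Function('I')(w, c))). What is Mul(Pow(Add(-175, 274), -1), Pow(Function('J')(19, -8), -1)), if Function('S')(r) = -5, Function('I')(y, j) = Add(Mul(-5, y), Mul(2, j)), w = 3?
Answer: Rational(2, 429) ≈ 0.0046620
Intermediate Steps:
Function('J')(c, C) = Add(Rational(5, 6), Mul(Rational(-1, 6), C)) (Function('J')(c, C) = Mul(Rational(-1, 6), Add(C, -5)) = Mul(Rational(-1, 6), Add(-5, C)) = Add(Rational(5, 6), Mul(Rational(-1, 6), C)))
Mul(Pow(Add(-175, 274), -1), Pow(Function('J')(19, -8), -1)) = Mul(Pow(Add(-175, 274), -1), Pow(Add(Rational(5, 6), Mul(Rational(-1, 6), -8)), -1)) = Mul(Pow(99, -1), Pow(Add(Rational(5, 6), Rational(4, 3)), -1)) = Mul(Rational(1, 99), Pow(Rational(13, 6), -1)) = Mul(Rational(1, 99), Rational(6, 13)) = Rational(2, 429)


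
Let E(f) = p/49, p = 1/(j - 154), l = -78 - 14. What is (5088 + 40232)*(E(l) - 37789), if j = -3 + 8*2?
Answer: -11832336034640/6909 ≈ -1.7126e+9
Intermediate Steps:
j = 13 (j = -3 + 16 = 13)
l = -92
p = -1/141 (p = 1/(13 - 154) = 1/(-141) = -1/141 ≈ -0.0070922)
E(f) = -1/6909 (E(f) = -1/141/49 = -1/141*1/49 = -1/6909)
(5088 + 40232)*(E(l) - 37789) = (5088 + 40232)*(-1/6909 - 37789) = 45320*(-261084202/6909) = -11832336034640/6909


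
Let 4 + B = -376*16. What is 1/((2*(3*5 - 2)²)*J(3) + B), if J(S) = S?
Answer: -1/5006 ≈ -0.00019976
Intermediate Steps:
B = -6020 (B = -4 - 376*16 = -4 - 6016 = -6020)
1/((2*(3*5 - 2)²)*J(3) + B) = 1/((2*(3*5 - 2)²)*3 - 6020) = 1/((2*(15 - 2)²)*3 - 6020) = 1/((2*13²)*3 - 6020) = 1/((2*169)*3 - 6020) = 1/(338*3 - 6020) = 1/(1014 - 6020) = 1/(-5006) = -1/5006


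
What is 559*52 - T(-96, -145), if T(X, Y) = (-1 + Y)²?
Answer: 7752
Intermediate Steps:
559*52 - T(-96, -145) = 559*52 - (-1 - 145)² = 29068 - 1*(-146)² = 29068 - 1*21316 = 29068 - 21316 = 7752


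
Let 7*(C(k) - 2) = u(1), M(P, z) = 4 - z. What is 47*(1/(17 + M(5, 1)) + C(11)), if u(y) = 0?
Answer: 1927/20 ≈ 96.350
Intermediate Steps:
C(k) = 2 (C(k) = 2 + (⅐)*0 = 2 + 0 = 2)
47*(1/(17 + M(5, 1)) + C(11)) = 47*(1/(17 + (4 - 1*1)) + 2) = 47*(1/(17 + (4 - 1)) + 2) = 47*(1/(17 + 3) + 2) = 47*(1/20 + 2) = 47*(41/20) = 1927/20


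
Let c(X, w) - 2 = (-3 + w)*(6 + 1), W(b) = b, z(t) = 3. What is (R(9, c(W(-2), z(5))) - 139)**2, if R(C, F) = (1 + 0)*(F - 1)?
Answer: 19044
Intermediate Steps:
c(X, w) = -19 + 7*w (c(X, w) = 2 + (-3 + w)*(6 + 1) = 2 + (-3 + w)*7 = 2 + (-21 + 7*w) = -19 + 7*w)
R(C, F) = -1 + F (R(C, F) = 1*(-1 + F) = -1 + F)
(R(9, c(W(-2), z(5))) - 139)**2 = ((-1 + (-19 + 7*3)) - 139)**2 = ((-1 + (-19 + 21)) - 139)**2 = ((-1 + 2) - 139)**2 = (1 - 139)**2 = (-138)**2 = 19044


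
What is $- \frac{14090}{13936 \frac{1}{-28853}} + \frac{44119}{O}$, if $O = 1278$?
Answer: $\frac{130042847611}{4452552} \approx 29206.0$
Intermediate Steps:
$- \frac{14090}{13936 \frac{1}{-28853}} + \frac{44119}{O} = - \frac{14090}{13936 \frac{1}{-28853}} + \frac{44119}{1278} = - \frac{14090}{13936 \left(- \frac{1}{28853}\right)} + 44119 \cdot \frac{1}{1278} = - \frac{14090}{- \frac{13936}{28853}} + \frac{44119}{1278} = \left(-14090\right) \left(- \frac{28853}{13936}\right) + \frac{44119}{1278} = \frac{203269385}{6968} + \frac{44119}{1278} = \frac{130042847611}{4452552}$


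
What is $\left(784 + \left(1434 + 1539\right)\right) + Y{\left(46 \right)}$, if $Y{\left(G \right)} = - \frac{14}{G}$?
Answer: $\frac{86404}{23} \approx 3756.7$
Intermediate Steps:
$\left(784 + \left(1434 + 1539\right)\right) + Y{\left(46 \right)} = \left(784 + \left(1434 + 1539\right)\right) - \frac{14}{46} = \left(784 + 2973\right) - \frac{7}{23} = 3757 - \frac{7}{23} = \frac{86404}{23}$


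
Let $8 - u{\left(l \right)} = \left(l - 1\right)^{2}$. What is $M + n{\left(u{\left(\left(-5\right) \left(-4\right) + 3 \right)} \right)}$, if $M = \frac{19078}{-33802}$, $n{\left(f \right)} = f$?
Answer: $- \frac{8054415}{16901} \approx -476.56$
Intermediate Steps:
$u{\left(l \right)} = 8 - \left(-1 + l\right)^{2}$ ($u{\left(l \right)} = 8 - \left(l - 1\right)^{2} = 8 - \left(-1 + l\right)^{2}$)
$M = - \frac{9539}{16901}$ ($M = 19078 \left(- \frac{1}{33802}\right) = - \frac{9539}{16901} \approx -0.5644$)
$M + n{\left(u{\left(\left(-5\right) \left(-4\right) + 3 \right)} \right)} = - \frac{9539}{16901} + \left(8 - \left(-1 + \left(\left(-5\right) \left(-4\right) + 3\right)\right)^{2}\right) = - \frac{9539}{16901} + \left(8 - \left(-1 + \left(20 + 3\right)\right)^{2}\right) = - \frac{9539}{16901} + \left(8 - \left(-1 + 23\right)^{2}\right) = - \frac{9539}{16901} + \left(8 - 22^{2}\right) = - \frac{9539}{16901} + \left(8 - 484\right) = - \frac{9539}{16901} - 476 = - \frac{8054415}{16901}$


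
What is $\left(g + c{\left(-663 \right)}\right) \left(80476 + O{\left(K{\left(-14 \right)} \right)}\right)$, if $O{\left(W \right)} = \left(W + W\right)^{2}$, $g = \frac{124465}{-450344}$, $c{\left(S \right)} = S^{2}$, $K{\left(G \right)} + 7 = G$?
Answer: $\frac{2034999371145880}{56293} \approx 3.615 \cdot 10^{10}$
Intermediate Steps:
$K{\left(G \right)} = -7 + G$
$g = - \frac{124465}{450344}$ ($g = 124465 \left(- \frac{1}{450344}\right) = - \frac{124465}{450344} \approx -0.27638$)
$O{\left(W \right)} = 4 W^{2}$ ($O{\left(W \right)} = \left(2 W\right)^{2} = 4 W^{2}$)
$\left(g + c{\left(-663 \right)}\right) \left(80476 + O{\left(K{\left(-14 \right)} \right)}\right) = \left(- \frac{124465}{450344} + \left(-663\right)^{2}\right) \left(80476 + 4 \left(-7 - 14\right)^{2}\right) = \left(- \frac{124465}{450344} + 439569\right) \left(80476 + 4 \left(-21\right)^{2}\right) = \frac{197957137271 \left(80476 + 4 \cdot 441\right)}{450344} = \frac{197957137271 \left(80476 + 1764\right)}{450344} = \frac{197957137271}{450344} \cdot 82240 = \frac{2034999371145880}{56293}$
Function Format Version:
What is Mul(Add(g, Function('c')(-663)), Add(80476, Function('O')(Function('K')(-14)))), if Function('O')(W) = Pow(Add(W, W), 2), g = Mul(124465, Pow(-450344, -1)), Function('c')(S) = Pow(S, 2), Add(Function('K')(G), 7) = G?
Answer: Rational(2034999371145880, 56293) ≈ 3.6150e+10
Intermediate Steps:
Function('K')(G) = Add(-7, G)
g = Rational(-124465, 450344) (g = Mul(124465, Rational(-1, 450344)) = Rational(-124465, 450344) ≈ -0.27638)
Function('O')(W) = Mul(4, Pow(W, 2)) (Function('O')(W) = Pow(Mul(2, W), 2) = Mul(4, Pow(W, 2)))
Mul(Add(g, Function('c')(-663)), Add(80476, Function('O')(Function('K')(-14)))) = Mul(Add(Rational(-124465, 450344), Pow(-663, 2)), Add(80476, Mul(4, Pow(Add(-7, -14), 2)))) = Mul(Add(Rational(-124465, 450344), 439569), Add(80476, Mul(4, Pow(-21, 2)))) = Mul(Rational(197957137271, 450344), Add(80476, Mul(4, 441))) = Mul(Rational(197957137271, 450344), Add(80476, 1764)) = Mul(Rational(197957137271, 450344), 82240) = Rational(2034999371145880, 56293)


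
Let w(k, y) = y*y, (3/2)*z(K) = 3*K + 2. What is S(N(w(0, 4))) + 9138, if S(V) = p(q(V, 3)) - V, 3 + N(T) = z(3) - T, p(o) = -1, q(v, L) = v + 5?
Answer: 27446/3 ≈ 9148.7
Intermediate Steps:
z(K) = 4/3 + 2*K (z(K) = 2*(3*K + 2)/3 = 2*(2 + 3*K)/3 = 4/3 + 2*K)
w(k, y) = y²
q(v, L) = 5 + v
N(T) = 13/3 - T (N(T) = -3 + ((4/3 + 2*3) - T) = -3 + ((4/3 + 6) - T) = -3 + (22/3 - T) = 13/3 - T)
S(V) = -1 - V
S(N(w(0, 4))) + 9138 = (-1 - (13/3 - 1*4²)) + 9138 = (-1 - (13/3 - 1*16)) + 9138 = (-1 - (13/3 - 16)) + 9138 = (-1 - 1*(-35/3)) + 9138 = (-1 + 35/3) + 9138 = 32/3 + 9138 = 27446/3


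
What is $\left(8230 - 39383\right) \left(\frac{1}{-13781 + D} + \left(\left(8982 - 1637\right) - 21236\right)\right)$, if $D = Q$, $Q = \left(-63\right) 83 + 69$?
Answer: $\frac{8196648135096}{18941} \approx 4.3275 \cdot 10^{8}$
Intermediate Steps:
$Q = -5160$ ($Q = -5229 + 69 = -5160$)
$D = -5160$
$\left(8230 - 39383\right) \left(\frac{1}{-13781 + D} + \left(\left(8982 - 1637\right) - 21236\right)\right) = \left(8230 - 39383\right) \left(\frac{1}{-13781 - 5160} + \left(\left(8982 - 1637\right) - 21236\right)\right) = - 31153 \left(\frac{1}{-18941} + \left(\left(8982 - 1637\right) - 21236\right)\right) = - 31153 \left(- \frac{1}{18941} + \left(7345 - 21236\right)\right) = - 31153 \left(- \frac{1}{18941} - 13891\right) = \left(-31153\right) \left(- \frac{263109432}{18941}\right) = \frac{8196648135096}{18941}$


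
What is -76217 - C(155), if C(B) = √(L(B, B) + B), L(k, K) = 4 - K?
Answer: -76219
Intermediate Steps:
C(B) = 2 (C(B) = √((4 - B) + B) = √4 = 2)
-76217 - C(155) = -76217 - 1*2 = -76217 - 2 = -76219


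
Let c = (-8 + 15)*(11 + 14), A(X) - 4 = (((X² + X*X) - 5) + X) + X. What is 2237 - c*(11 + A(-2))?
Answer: -213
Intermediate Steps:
A(X) = -1 + 2*X + 2*X² (A(X) = 4 + ((((X² + X*X) - 5) + X) + X) = 4 + ((((X² + X²) - 5) + X) + X) = 4 + (((2*X² - 5) + X) + X) = 4 + (((-5 + 2*X²) + X) + X) = 4 + ((-5 + X + 2*X²) + X) = 4 + (-5 + 2*X + 2*X²) = -1 + 2*X + 2*X²)
c = 175 (c = 7*25 = 175)
2237 - c*(11 + A(-2)) = 2237 - 175*(11 + (-1 + 2*(-2) + 2*(-2)²)) = 2237 - 175*(11 + (-1 - 4 + 2*4)) = 2237 - 175*(11 + (-1 - 4 + 8)) = 2237 - 175*(11 + 3) = 2237 - 175*14 = 2237 - 1*2450 = 2237 - 2450 = -213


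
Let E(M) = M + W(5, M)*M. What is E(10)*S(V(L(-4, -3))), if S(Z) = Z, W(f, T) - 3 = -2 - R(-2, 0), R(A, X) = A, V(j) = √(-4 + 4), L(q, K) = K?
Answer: 0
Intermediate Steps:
V(j) = 0 (V(j) = √0 = 0)
W(f, T) = 3 (W(f, T) = 3 + (-2 - 1*(-2)) = 3 + (-2 + 2) = 3 + 0 = 3)
E(M) = 4*M (E(M) = M + 3*M = 4*M)
E(10)*S(V(L(-4, -3))) = (4*10)*0 = 40*0 = 0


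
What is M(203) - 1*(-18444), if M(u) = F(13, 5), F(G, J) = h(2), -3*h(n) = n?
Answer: 55330/3 ≈ 18443.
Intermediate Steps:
h(n) = -n/3
F(G, J) = -2/3 (F(G, J) = -1/3*2 = -2/3)
M(u) = -2/3
M(203) - 1*(-18444) = -2/3 - 1*(-18444) = -2/3 + 18444 = 55330/3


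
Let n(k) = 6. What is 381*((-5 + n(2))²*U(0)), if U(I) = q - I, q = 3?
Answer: 1143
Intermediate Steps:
U(I) = 3 - I
381*((-5 + n(2))²*U(0)) = 381*((-5 + 6)²*(3 - 1*0)) = 381*(1²*(3 + 0)) = 381*(1*3) = 381*3 = 1143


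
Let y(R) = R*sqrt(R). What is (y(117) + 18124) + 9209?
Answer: 27333 + 351*sqrt(13) ≈ 28599.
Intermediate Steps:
y(R) = R**(3/2)
(y(117) + 18124) + 9209 = (117**(3/2) + 18124) + 9209 = (351*sqrt(13) + 18124) + 9209 = (18124 + 351*sqrt(13)) + 9209 = 27333 + 351*sqrt(13)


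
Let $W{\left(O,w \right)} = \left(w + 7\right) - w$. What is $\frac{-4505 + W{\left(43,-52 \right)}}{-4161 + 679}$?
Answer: $\frac{2249}{1741} \approx 1.2918$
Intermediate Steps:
$W{\left(O,w \right)} = 7$ ($W{\left(O,w \right)} = \left(7 + w\right) - w = 7$)
$\frac{-4505 + W{\left(43,-52 \right)}}{-4161 + 679} = \frac{-4505 + 7}{-4161 + 679} = - \frac{4498}{-3482} = \left(-4498\right) \left(- \frac{1}{3482}\right) = \frac{2249}{1741}$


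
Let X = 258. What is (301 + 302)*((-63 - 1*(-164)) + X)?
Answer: 216477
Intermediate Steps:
(301 + 302)*((-63 - 1*(-164)) + X) = (301 + 302)*((-63 - 1*(-164)) + 258) = 603*((-63 + 164) + 258) = 603*(101 + 258) = 603*359 = 216477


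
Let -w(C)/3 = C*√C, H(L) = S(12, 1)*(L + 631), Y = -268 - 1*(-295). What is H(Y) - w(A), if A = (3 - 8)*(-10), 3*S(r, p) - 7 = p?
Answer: 5264/3 + 750*√2 ≈ 2815.3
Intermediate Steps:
Y = 27 (Y = -268 + 295 = 27)
S(r, p) = 7/3 + p/3
H(L) = 5048/3 + 8*L/3 (H(L) = (7/3 + (⅓)*1)*(L + 631) = (7/3 + ⅓)*(631 + L) = 8*(631 + L)/3 = 5048/3 + 8*L/3)
A = 50 (A = -5*(-10) = 50)
w(C) = -3*C^(3/2) (w(C) = -3*C*√C = -3*C^(3/2))
H(Y) - w(A) = (5048/3 + (8/3)*27) - (-3)*50^(3/2) = (5048/3 + 72) - (-3)*250*√2 = 5264/3 - (-750)*√2 = 5264/3 + 750*√2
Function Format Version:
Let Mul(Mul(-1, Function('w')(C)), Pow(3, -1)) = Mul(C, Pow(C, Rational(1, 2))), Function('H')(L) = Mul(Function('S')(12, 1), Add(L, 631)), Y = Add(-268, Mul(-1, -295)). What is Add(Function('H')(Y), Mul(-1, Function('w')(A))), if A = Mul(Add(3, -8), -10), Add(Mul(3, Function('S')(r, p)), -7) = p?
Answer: Add(Rational(5264, 3), Mul(750, Pow(2, Rational(1, 2)))) ≈ 2815.3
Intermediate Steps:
Y = 27 (Y = Add(-268, 295) = 27)
Function('S')(r, p) = Add(Rational(7, 3), Mul(Rational(1, 3), p))
Function('H')(L) = Add(Rational(5048, 3), Mul(Rational(8, 3), L)) (Function('H')(L) = Mul(Add(Rational(7, 3), Mul(Rational(1, 3), 1)), Add(L, 631)) = Mul(Add(Rational(7, 3), Rational(1, 3)), Add(631, L)) = Mul(Rational(8, 3), Add(631, L)) = Add(Rational(5048, 3), Mul(Rational(8, 3), L)))
A = 50 (A = Mul(-5, -10) = 50)
Function('w')(C) = Mul(-3, Pow(C, Rational(3, 2))) (Function('w')(C) = Mul(-3, Mul(C, Pow(C, Rational(1, 2)))) = Mul(-3, Pow(C, Rational(3, 2))))
Add(Function('H')(Y), Mul(-1, Function('w')(A))) = Add(Add(Rational(5048, 3), Mul(Rational(8, 3), 27)), Mul(-1, Mul(-3, Pow(50, Rational(3, 2))))) = Add(Add(Rational(5048, 3), 72), Mul(-1, Mul(-3, Mul(250, Pow(2, Rational(1, 2)))))) = Add(Rational(5264, 3), Mul(-1, Mul(-750, Pow(2, Rational(1, 2))))) = Add(Rational(5264, 3), Mul(750, Pow(2, Rational(1, 2))))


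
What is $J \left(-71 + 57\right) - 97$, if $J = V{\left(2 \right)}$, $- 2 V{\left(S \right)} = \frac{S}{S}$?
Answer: $-90$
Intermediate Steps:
$V{\left(S \right)} = - \frac{1}{2}$ ($V{\left(S \right)} = - \frac{S \frac{1}{S}}{2} = \left(- \frac{1}{2}\right) 1 = - \frac{1}{2}$)
$J = - \frac{1}{2} \approx -0.5$
$J \left(-71 + 57\right) - 97 = - \frac{-71 + 57}{2} - 97 = \left(- \frac{1}{2}\right) \left(-14\right) - 97 = 7 - 97 = -90$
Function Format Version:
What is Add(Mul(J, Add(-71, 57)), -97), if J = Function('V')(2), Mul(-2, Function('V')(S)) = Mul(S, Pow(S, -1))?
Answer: -90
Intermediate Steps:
Function('V')(S) = Rational(-1, 2) (Function('V')(S) = Mul(Rational(-1, 2), Mul(S, Pow(S, -1))) = Mul(Rational(-1, 2), 1) = Rational(-1, 2))
J = Rational(-1, 2) ≈ -0.50000
Add(Mul(J, Add(-71, 57)), -97) = Add(Mul(Rational(-1, 2), Add(-71, 57)), -97) = Add(Mul(Rational(-1, 2), -14), -97) = Add(7, -97) = -90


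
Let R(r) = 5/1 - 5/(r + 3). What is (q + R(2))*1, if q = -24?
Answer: -20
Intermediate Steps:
R(r) = 5 - 5/(3 + r) (R(r) = 5*1 - 5/(3 + r) = 5 - 5/(3 + r))
(q + R(2))*1 = (-24 + 5*(2 + 2)/(3 + 2))*1 = (-24 + 5*4/5)*1 = (-24 + 5*(⅕)*4)*1 = (-24 + 4)*1 = -20*1 = -20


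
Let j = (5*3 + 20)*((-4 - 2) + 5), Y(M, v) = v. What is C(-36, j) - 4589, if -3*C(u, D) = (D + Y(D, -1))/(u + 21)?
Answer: -22949/5 ≈ -4589.8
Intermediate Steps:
j = -35 (j = (15 + 20)*(-6 + 5) = 35*(-1) = -35)
C(u, D) = -(-1 + D)/(3*(21 + u)) (C(u, D) = -(D - 1)/(3*(u + 21)) = -(-1 + D)/(3*(21 + u)))
C(-36, j) - 4589 = (1 - 1*(-35))/(3*(21 - 36)) - 4589 = (⅓)*(1 + 35)/(-15) - 4589 = (⅓)*(-1/15)*36 - 4589 = -⅘ - 4589 = -22949/5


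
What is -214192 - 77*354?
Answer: -241450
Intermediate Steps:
-214192 - 77*354 = -214192 - 1*27258 = -214192 - 27258 = -241450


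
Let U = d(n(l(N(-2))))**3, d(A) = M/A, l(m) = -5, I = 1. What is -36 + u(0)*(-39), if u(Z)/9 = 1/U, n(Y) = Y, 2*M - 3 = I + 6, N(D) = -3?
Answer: 315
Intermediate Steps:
M = 5 (M = 3/2 + (1 + 6)/2 = 3/2 + (1/2)*7 = 3/2 + 7/2 = 5)
d(A) = 5/A
U = -1 (U = (5/(-5))**3 = (5*(-1/5))**3 = (-1)**3 = -1)
u(Z) = -9 (u(Z) = 9/(-1) = 9*(-1) = -9)
-36 + u(0)*(-39) = -36 - 9*(-39) = -36 + 351 = 315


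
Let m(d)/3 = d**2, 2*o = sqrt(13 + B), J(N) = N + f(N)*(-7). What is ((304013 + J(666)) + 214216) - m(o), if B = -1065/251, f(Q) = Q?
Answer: 258141669/502 ≈ 5.1423e+5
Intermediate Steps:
B = -1065/251 (B = -1065*1/251 = -1065/251 ≈ -4.2430)
J(N) = -6*N (J(N) = N + N*(-7) = N - 7*N = -6*N)
o = sqrt(551698)/502 (o = sqrt(13 - 1065/251)/2 = sqrt(2198/251)/2 = (sqrt(551698)/251)/2 = sqrt(551698)/502 ≈ 1.4796)
m(d) = 3*d**2
((304013 + J(666)) + 214216) - m(o) = ((304013 - 6*666) + 214216) - 3*(sqrt(551698)/502)**2 = ((304013 - 3996) + 214216) - 3*1099/502 = (300017 + 214216) - 1*3297/502 = 514233 - 3297/502 = 258141669/502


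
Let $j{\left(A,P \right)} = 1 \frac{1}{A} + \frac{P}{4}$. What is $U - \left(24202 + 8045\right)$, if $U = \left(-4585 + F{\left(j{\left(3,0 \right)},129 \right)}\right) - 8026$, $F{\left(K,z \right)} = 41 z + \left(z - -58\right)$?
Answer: $-39382$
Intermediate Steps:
$j{\left(A,P \right)} = \frac{1}{A} + \frac{P}{4}$ ($j{\left(A,P \right)} = \frac{1}{A} + P \frac{1}{4} = \frac{1}{A} + \frac{P}{4}$)
$F{\left(K,z \right)} = 58 + 42 z$ ($F{\left(K,z \right)} = 41 z + \left(z + 58\right) = 41 z + \left(58 + z\right) = 58 + 42 z$)
$U = -7135$ ($U = \left(-4585 + \left(58 + 42 \cdot 129\right)\right) - 8026 = \left(-4585 + \left(58 + 5418\right)\right) - 8026 = \left(-4585 + 5476\right) - 8026 = 891 - 8026 = -7135$)
$U - \left(24202 + 8045\right) = -7135 - \left(24202 + 8045\right) = -7135 - 32247 = -39382$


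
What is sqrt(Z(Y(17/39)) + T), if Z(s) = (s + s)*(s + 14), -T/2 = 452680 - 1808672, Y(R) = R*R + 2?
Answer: sqrt(6274179028694)/1521 ≈ 1646.8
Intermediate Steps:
Y(R) = 2 + R**2 (Y(R) = R**2 + 2 = 2 + R**2)
T = 2711984 (T = -2*(452680 - 1808672) = -2*(-1355992) = 2711984)
Z(s) = 2*s*(14 + s) (Z(s) = (2*s)*(14 + s) = 2*s*(14 + s))
sqrt(Z(Y(17/39)) + T) = sqrt(2*(2 + (17/39)**2)*(14 + (2 + (17/39)**2)) + 2711984) = sqrt(2*(2 + 289/1521)*(14 + (2 + 289/1521)) + 2711984) = sqrt(2*(3331/1521)*(14 + 3331/1521) + 2711984) = sqrt(2*(3331/1521)*(24625/1521) + 2711984) = sqrt(164051750/2313441 + 2711984) = sqrt(6274179028694/2313441) = sqrt(6274179028694)/1521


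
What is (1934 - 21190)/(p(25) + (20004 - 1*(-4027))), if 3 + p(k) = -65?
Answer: -19256/23963 ≈ -0.80357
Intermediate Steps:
p(k) = -68 (p(k) = -3 - 65 = -68)
(1934 - 21190)/(p(25) + (20004 - 1*(-4027))) = (1934 - 21190)/(-68 + (20004 - 1*(-4027))) = -19256/(-68 + (20004 + 4027)) = -19256/(-68 + 24031) = -19256/23963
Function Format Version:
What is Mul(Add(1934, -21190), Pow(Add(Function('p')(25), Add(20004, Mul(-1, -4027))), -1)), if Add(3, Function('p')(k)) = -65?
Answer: Rational(-19256, 23963) ≈ -0.80357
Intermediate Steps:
Function('p')(k) = -68 (Function('p')(k) = Add(-3, -65) = -68)
Mul(Add(1934, -21190), Pow(Add(Function('p')(25), Add(20004, Mul(-1, -4027))), -1)) = Mul(Add(1934, -21190), Pow(Add(-68, Add(20004, Mul(-1, -4027))), -1)) = Mul(-19256, Pow(Add(-68, Add(20004, 4027)), -1)) = Mul(-19256, Pow(Add(-68, 24031), -1)) = Mul(-19256, Pow(23963, -1)) = Mul(-19256, Rational(1, 23963)) = Rational(-19256, 23963)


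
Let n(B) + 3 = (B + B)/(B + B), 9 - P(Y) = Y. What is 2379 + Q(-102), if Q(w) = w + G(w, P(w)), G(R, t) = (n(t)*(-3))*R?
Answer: 1665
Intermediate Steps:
P(Y) = 9 - Y
n(B) = -2 (n(B) = -3 + (B + B)/(B + B) = -3 + (2*B)/((2*B)) = -3 + (2*B)*(1/(2*B)) = -3 + 1 = -2)
G(R, t) = 6*R (G(R, t) = (-2*(-3))*R = 6*R)
Q(w) = 7*w (Q(w) = w + 6*w = 7*w)
2379 + Q(-102) = 2379 + 7*(-102) = 2379 - 714 = 1665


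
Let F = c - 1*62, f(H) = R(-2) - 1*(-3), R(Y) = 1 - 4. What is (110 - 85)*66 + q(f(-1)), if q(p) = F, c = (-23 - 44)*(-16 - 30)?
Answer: 4670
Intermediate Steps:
R(Y) = -3
f(H) = 0 (f(H) = -3 - 1*(-3) = -3 + 3 = 0)
c = 3082 (c = -67*(-46) = 3082)
F = 3020 (F = 3082 - 1*62 = 3082 - 62 = 3020)
q(p) = 3020
(110 - 85)*66 + q(f(-1)) = (110 - 85)*66 + 3020 = 25*66 + 3020 = 1650 + 3020 = 4670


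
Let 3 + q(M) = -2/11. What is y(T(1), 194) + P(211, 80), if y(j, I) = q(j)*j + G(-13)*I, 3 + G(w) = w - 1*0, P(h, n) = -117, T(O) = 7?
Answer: -35676/11 ≈ -3243.3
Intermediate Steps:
G(w) = -3 + w (G(w) = -3 + (w - 1*0) = -3 + (w + 0) = -3 + w)
q(M) = -35/11 (q(M) = -3 - 2/11 = -35/11)
y(j, I) = -16*I - 35*j/11 (y(j, I) = -35*j/11 + (-3 - 13)*I = -35*j/11 - 16*I = -16*I - 35*j/11)
y(T(1), 194) + P(211, 80) = (-16*194 - 35/11*7) - 117 = (-3104 - 245/11) - 117 = -34389/11 - 117 = -35676/11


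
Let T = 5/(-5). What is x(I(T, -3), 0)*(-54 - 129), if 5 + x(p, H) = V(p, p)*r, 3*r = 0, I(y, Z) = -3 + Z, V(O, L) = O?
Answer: 915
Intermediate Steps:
T = -1 (T = 5*(-1/5) = -1)
r = 0 (r = (1/3)*0 = 0)
x(p, H) = -5 (x(p, H) = -5 + p*0 = -5 + 0 = -5)
x(I(T, -3), 0)*(-54 - 129) = -5*(-54 - 129) = -5*(-183) = 915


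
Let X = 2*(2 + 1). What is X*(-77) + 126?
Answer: -336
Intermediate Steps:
X = 6 (X = 2*3 = 6)
X*(-77) + 126 = 6*(-77) + 126 = -462 + 126 = -336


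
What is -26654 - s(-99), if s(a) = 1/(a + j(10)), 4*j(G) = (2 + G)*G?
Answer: -1839125/69 ≈ -26654.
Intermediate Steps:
j(G) = G*(2 + G)/4 (j(G) = ((2 + G)*G)/4 = (G*(2 + G))/4 = G*(2 + G)/4)
s(a) = 1/(30 + a) (s(a) = 1/(a + (¼)*10*(2 + 10)) = 1/(a + (¼)*10*12) = 1/(a + 30) = 1/(30 + a))
-26654 - s(-99) = -26654 - 1/(30 - 99) = -26654 - 1/(-69) = -26654 - 1*(-1/69) = -26654 + 1/69 = -1839125/69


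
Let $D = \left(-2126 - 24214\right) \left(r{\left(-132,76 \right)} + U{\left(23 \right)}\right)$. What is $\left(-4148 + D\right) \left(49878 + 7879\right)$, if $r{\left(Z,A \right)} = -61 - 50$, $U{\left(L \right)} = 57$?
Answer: $81911670484$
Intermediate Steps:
$r{\left(Z,A \right)} = -111$
$D = 1422360$ ($D = \left(-2126 - 24214\right) \left(-111 + 57\right) = \left(-26340\right) \left(-54\right) = 1422360$)
$\left(-4148 + D\right) \left(49878 + 7879\right) = \left(-4148 + 1422360\right) \left(49878 + 7879\right) = 1418212 \cdot 57757 = 81911670484$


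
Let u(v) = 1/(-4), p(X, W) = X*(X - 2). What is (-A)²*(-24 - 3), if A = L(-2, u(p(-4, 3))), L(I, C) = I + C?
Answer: -2187/16 ≈ -136.69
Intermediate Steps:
p(X, W) = X*(-2 + X)
u(v) = -¼
L(I, C) = C + I
A = -9/4 (A = -¼ - 2 = -9/4 ≈ -2.2500)
(-A)²*(-24 - 3) = (-1*(-9/4))²*(-24 - 3) = (9/4)²*(-27) = (81/16)*(-27) = -2187/16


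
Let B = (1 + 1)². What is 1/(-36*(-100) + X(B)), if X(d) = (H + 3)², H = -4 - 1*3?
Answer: 1/3616 ≈ 0.00027655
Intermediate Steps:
B = 4 (B = 2² = 4)
H = -7 (H = -4 - 3 = -7)
X(d) = 16 (X(d) = (-7 + 3)² = (-4)² = 16)
1/(-36*(-100) + X(B)) = 1/(-36*(-100) + 16) = 1/(3600 + 16) = 1/3616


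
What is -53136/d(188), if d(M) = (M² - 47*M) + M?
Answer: -6642/3337 ≈ -1.9904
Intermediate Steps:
d(M) = M² - 46*M
-53136/d(188) = -53136*1/(188*(-46 + 188)) = -53136/(188*142) = -53136/26696 = -53136*1/26696 = -6642/3337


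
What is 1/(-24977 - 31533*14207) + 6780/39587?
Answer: 5443238685013/31781930883590 ≈ 0.17127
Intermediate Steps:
1/(-24977 - 31533*14207) + 6780/39587 = (1/14207)/(-56510) + 6780*(1/39587) = -1/56510*1/14207 + 6780/39587 = -1/802837570 + 6780/39587 = 5443238685013/31781930883590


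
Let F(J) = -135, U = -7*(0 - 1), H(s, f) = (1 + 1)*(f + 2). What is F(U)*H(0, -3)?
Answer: 270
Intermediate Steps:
H(s, f) = 4 + 2*f (H(s, f) = 2*(2 + f) = 4 + 2*f)
U = 7 (U = -7*(-1) = 7)
F(U)*H(0, -3) = -135*(4 + 2*(-3)) = -135*(4 - 6) = -135*(-2) = 270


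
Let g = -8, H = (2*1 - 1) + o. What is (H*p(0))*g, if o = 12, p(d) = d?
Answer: 0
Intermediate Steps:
H = 13 (H = (2*1 - 1) + 12 = (2 - 1) + 12 = 1 + 12 = 13)
(H*p(0))*g = (13*0)*(-8) = 0*(-8) = 0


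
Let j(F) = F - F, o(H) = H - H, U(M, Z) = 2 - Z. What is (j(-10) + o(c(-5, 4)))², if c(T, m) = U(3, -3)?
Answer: 0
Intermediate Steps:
c(T, m) = 5 (c(T, m) = 2 - 1*(-3) = 2 + 3 = 5)
o(H) = 0
j(F) = 0
(j(-10) + o(c(-5, 4)))² = (0 + 0)² = 0² = 0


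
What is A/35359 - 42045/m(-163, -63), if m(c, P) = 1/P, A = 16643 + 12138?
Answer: 93660185546/35359 ≈ 2.6488e+6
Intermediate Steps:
A = 28781
A/35359 - 42045/m(-163, -63) = 28781/35359 - 42045/(1/(-63)) = 28781*(1/35359) - 42045/(-1/63) = 28781/35359 - 42045*(-63) = 28781/35359 + 2648835 = 93660185546/35359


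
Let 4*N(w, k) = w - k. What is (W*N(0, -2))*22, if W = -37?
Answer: -407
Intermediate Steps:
N(w, k) = -k/4 + w/4 (N(w, k) = (w - k)/4 = -k/4 + w/4)
(W*N(0, -2))*22 = -37*(-¼*(-2) + (¼)*0)*22 = -37*(½ + 0)*22 = -37*½*22 = -37/2*22 = -407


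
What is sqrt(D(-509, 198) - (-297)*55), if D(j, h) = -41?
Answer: sqrt(16294) ≈ 127.65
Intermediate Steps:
sqrt(D(-509, 198) - (-297)*55) = sqrt(-41 - (-297)*55) = sqrt(-41 - 27*(-605)) = sqrt(-41 + 16335) = sqrt(16294)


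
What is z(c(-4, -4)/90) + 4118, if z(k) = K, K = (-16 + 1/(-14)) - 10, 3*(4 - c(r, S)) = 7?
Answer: 57287/14 ≈ 4091.9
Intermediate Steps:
c(r, S) = 5/3 (c(r, S) = 4 - ⅓*7 = 4 - 7/3 = 5/3)
K = -365/14 (K = (-16 - 1/14) - 10 = -225/14 - 10 = -365/14 ≈ -26.071)
z(k) = -365/14
z(c(-4, -4)/90) + 4118 = -365/14 + 4118 = 57287/14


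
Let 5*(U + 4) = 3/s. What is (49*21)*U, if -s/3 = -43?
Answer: -883911/215 ≈ -4111.2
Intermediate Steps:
s = 129 (s = -3*(-43) = 129)
U = -859/215 (U = -4 + (3/129)/5 = -4 + (3*(1/129))/5 = -4 + (1/5)*(1/43) = -4 + 1/215 = -859/215 ≈ -3.9953)
(49*21)*U = (49*21)*(-859/215) = 1029*(-859/215) = -883911/215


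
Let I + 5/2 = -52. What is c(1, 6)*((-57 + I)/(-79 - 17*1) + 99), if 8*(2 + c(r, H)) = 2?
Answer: -134617/768 ≈ -175.28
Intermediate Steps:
I = -109/2 (I = -5/2 - 52 = -109/2 ≈ -54.500)
c(r, H) = -7/4 (c(r, H) = -2 + (⅛)*2 = -2 + ¼ = -7/4)
c(1, 6)*((-57 + I)/(-79 - 17*1) + 99) = -7*((-57 - 109/2)/(-79 - 17*1) + 99)/4 = -7*(-223/(2*(-79 - 17)) + 99)/4 = -7*(-223/2/(-96) + 99)/4 = -7*(-223/2*(-1/96) + 99)/4 = -7*(223/192 + 99)/4 = -7/4*19231/192 = -134617/768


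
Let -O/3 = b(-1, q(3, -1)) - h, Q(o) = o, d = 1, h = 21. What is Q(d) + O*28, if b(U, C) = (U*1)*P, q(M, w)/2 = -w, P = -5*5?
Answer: -335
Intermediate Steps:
P = -25
q(M, w) = -2*w (q(M, w) = 2*(-w) = -2*w)
b(U, C) = -25*U (b(U, C) = (U*1)*(-25) = U*(-25) = -25*U)
O = -12 (O = -3*(-25*(-1) - 1*21) = -3*(25 - 21) = -3*4 = -12)
Q(d) + O*28 = 1 - 12*28 = 1 - 336 = -335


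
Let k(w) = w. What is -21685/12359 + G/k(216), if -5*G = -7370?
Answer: 6766603/1334772 ≈ 5.0695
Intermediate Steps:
G = 1474 (G = -⅕*(-7370) = 1474)
-21685/12359 + G/k(216) = -21685/12359 + 1474/216 = -21685*1/12359 + 1474*(1/216) = -21685/12359 + 737/108 = 6766603/1334772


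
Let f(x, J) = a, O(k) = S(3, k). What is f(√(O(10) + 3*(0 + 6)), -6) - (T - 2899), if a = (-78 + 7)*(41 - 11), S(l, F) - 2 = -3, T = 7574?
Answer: -6805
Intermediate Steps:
S(l, F) = -1 (S(l, F) = 2 - 3 = -1)
a = -2130 (a = -71*30 = -2130)
O(k) = -1
f(x, J) = -2130
f(√(O(10) + 3*(0 + 6)), -6) - (T - 2899) = -2130 - (7574 - 2899) = -2130 - 1*4675 = -2130 - 4675 = -6805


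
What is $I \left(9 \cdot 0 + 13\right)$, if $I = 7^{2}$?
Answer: $637$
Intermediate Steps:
$I = 49$
$I \left(9 \cdot 0 + 13\right) = 49 \left(9 \cdot 0 + 13\right) = 49 \left(0 + 13\right) = 49 \cdot 13 = 637$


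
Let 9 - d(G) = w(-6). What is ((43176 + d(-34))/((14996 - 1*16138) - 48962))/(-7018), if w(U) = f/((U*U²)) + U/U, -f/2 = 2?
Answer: 2331935/18988013088 ≈ 0.00012281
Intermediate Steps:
f = -4 (f = -2*2 = -4)
w(U) = 1 - 4/U³ (w(U) = -4/U³ + U/U = -4/U³ + 1 = 1 - 4/U³)
d(G) = 431/54 (d(G) = 9 - (1 - 4/(-6)³) = 9 - (1 - 4*(-1/216)) = 9 - (1 + 1/54) = 9 - 1*55/54 = 9 - 55/54 = 431/54)
((43176 + d(-34))/((14996 - 1*16138) - 48962))/(-7018) = ((43176 + 431/54)/((14996 - 1*16138) - 48962))/(-7018) = (2331935/(54*((14996 - 16138) - 48962)))*(-1/7018) = (2331935/(54*(-1142 - 48962)))*(-1/7018) = ((2331935/54)/(-50104))*(-1/7018) = ((2331935/54)*(-1/50104))*(-1/7018) = -2331935/2705616*(-1/7018) = 2331935/18988013088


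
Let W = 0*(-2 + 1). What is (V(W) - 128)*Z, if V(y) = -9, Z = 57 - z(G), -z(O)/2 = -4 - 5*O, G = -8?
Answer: -17673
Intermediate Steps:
z(O) = 8 + 10*O (z(O) = -2*(-4 - 5*O) = 8 + 10*O)
W = 0 (W = 0*(-1) = 0)
Z = 129 (Z = 57 - (8 + 10*(-8)) = 57 - (8 - 80) = 57 - 1*(-72) = 57 + 72 = 129)
(V(W) - 128)*Z = (-9 - 128)*129 = -137*129 = -17673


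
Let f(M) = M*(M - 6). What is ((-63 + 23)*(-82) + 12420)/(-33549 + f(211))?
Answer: 7850/4853 ≈ 1.6176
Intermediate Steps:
f(M) = M*(-6 + M)
((-63 + 23)*(-82) + 12420)/(-33549 + f(211)) = ((-63 + 23)*(-82) + 12420)/(-33549 + 211*(-6 + 211)) = (-40*(-82) + 12420)/(-33549 + 211*205) = (3280 + 12420)/(-33549 + 43255) = 15700/9706 = 15700*(1/9706) = 7850/4853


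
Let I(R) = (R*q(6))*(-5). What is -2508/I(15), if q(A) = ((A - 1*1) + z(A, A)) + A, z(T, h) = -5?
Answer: 418/75 ≈ 5.5733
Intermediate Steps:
q(A) = -6 + 2*A (q(A) = ((A - 1*1) - 5) + A = ((A - 1) - 5) + A = ((-1 + A) - 5) + A = (-6 + A) + A = -6 + 2*A)
I(R) = -30*R (I(R) = (R*(-6 + 2*6))*(-5) = (R*(-6 + 12))*(-5) = (R*6)*(-5) = (6*R)*(-5) = -30*R)
-2508/I(15) = -2508/((-30*15)) = -2508/(-450) = -2508*(-1/450) = 418/75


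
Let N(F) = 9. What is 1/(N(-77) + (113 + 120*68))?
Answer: 1/8282 ≈ 0.00012074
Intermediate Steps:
1/(N(-77) + (113 + 120*68)) = 1/(9 + (113 + 120*68)) = 1/(9 + (113 + 8160)) = 1/(9 + 8273) = 1/8282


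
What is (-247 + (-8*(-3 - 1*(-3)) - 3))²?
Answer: 62500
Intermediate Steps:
(-247 + (-8*(-3 - 1*(-3)) - 3))² = (-247 + (-8*(-3 + 3) - 3))² = (-247 + (-8*0 - 3))² = (-247 + (0 - 3))² = (-247 - 3)² = (-250)² = 62500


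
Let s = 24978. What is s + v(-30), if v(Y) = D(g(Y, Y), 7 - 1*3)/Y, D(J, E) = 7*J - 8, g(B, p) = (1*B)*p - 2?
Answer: 371531/15 ≈ 24769.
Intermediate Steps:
g(B, p) = -2 + B*p (g(B, p) = B*p - 2 = -2 + B*p)
D(J, E) = -8 + 7*J
v(Y) = (-22 + 7*Y²)/Y (v(Y) = (-8 + 7*(-2 + Y*Y))/Y = (-8 + 7*(-2 + Y²))/Y = (-8 + (-14 + 7*Y²))/Y = (-22 + 7*Y²)/Y)
s + v(-30) = 24978 + (-22/(-30) + 7*(-30)) = 24978 + (-22*(-1/30) - 210) = 24978 + (11/15 - 210) = 24978 - 3139/15 = 371531/15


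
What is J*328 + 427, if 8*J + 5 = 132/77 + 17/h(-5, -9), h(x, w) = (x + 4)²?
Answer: 6925/7 ≈ 989.29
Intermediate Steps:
h(x, w) = (4 + x)²
J = 12/7 (J = -5/8 + (132/77 + 17/((4 - 5)²))/8 = -5/8 + (132*(1/77) + 17/((-1)²))/8 = -5/8 + (12/7 + 17/1)/8 = -5/8 + (12/7 + 17*1)/8 = -5/8 + (12/7 + 17)/8 = -5/8 + (⅛)*(131/7) = -5/8 + 131/56 = 12/7 ≈ 1.7143)
J*328 + 427 = (12/7)*328 + 427 = 3936/7 + 427 = 6925/7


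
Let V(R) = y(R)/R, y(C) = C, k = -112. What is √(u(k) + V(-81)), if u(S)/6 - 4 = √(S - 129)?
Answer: √(25 + 6*I*√241) ≈ 7.7924 + 5.9767*I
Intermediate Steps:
u(S) = 24 + 6*√(-129 + S) (u(S) = 24 + 6*√(S - 129) = 24 + 6*√(-129 + S))
V(R) = 1 (V(R) = R/R = 1)
√(u(k) + V(-81)) = √((24 + 6*√(-129 - 112)) + 1) = √((24 + 6*√(-241)) + 1) = √((24 + 6*(I*√241)) + 1) = √((24 + 6*I*√241) + 1) = √(25 + 6*I*√241)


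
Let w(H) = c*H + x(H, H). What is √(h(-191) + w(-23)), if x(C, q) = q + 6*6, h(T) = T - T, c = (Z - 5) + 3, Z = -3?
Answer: 8*√2 ≈ 11.314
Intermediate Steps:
c = -5 (c = (-3 - 5) + 3 = -8 + 3 = -5)
h(T) = 0
x(C, q) = 36 + q (x(C, q) = q + 36 = 36 + q)
w(H) = 36 - 4*H (w(H) = -5*H + (36 + H) = 36 - 4*H)
√(h(-191) + w(-23)) = √(0 + (36 - 4*(-23))) = √(0 + (36 + 92)) = √(0 + 128) = √128 = 8*√2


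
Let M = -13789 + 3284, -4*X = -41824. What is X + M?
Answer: -49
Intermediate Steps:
X = 10456 (X = -¼*(-41824) = 10456)
M = -10505
X + M = 10456 - 10505 = -49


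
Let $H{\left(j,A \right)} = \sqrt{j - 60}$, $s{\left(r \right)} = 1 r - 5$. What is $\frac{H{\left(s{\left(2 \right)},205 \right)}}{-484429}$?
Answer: $- \frac{3 i \sqrt{7}}{484429} \approx - 1.6385 \cdot 10^{-5} i$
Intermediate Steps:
$s{\left(r \right)} = -5 + r$ ($s{\left(r \right)} = r - 5 = -5 + r$)
$H{\left(j,A \right)} = \sqrt{-60 + j}$
$\frac{H{\left(s{\left(2 \right)},205 \right)}}{-484429} = \frac{\sqrt{-60 + \left(-5 + 2\right)}}{-484429} = \sqrt{-60 - 3} \left(- \frac{1}{484429}\right) = \sqrt{-63} \left(- \frac{1}{484429}\right) = 3 i \sqrt{7} \left(- \frac{1}{484429}\right) = - \frac{3 i \sqrt{7}}{484429}$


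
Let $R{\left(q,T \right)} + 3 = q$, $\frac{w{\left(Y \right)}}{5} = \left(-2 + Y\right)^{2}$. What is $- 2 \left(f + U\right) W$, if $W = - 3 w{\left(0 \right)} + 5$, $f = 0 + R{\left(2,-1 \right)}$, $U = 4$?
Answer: $330$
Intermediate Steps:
$w{\left(Y \right)} = 5 \left(-2 + Y\right)^{2}$
$R{\left(q,T \right)} = -3 + q$
$f = -1$ ($f = 0 + \left(-3 + 2\right) = 0 - 1 = -1$)
$W = -55$ ($W = - 3 \cdot 5 \left(-2 + 0\right)^{2} + 5 = - 3 \cdot 5 \left(-2\right)^{2} + 5 = - 3 \cdot 5 \cdot 4 + 5 = \left(-3\right) 20 + 5 = -60 + 5 = -55$)
$- 2 \left(f + U\right) W = - 2 \left(-1 + 4\right) \left(-55\right) = \left(-2\right) 3 \left(-55\right) = \left(-6\right) \left(-55\right) = 330$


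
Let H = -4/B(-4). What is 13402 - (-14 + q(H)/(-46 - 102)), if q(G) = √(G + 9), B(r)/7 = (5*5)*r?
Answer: 13416 + √2758/2590 ≈ 13416.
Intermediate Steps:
B(r) = 175*r (B(r) = 7*((5*5)*r) = 7*(25*r) = 175*r)
H = 1/175 (H = -4/(175*(-4)) = -4/(-700) = -4*(-1/700) = 1/175 ≈ 0.0057143)
q(G) = √(9 + G)
13402 - (-14 + q(H)/(-46 - 102)) = 13402 - (-14 + √(9 + 1/175)/(-46 - 102)) = 13402 - (-14 + √(1576/175)/(-148)) = 13402 - (-14 - √2758/2590) = 13402 + (14 + √2758/2590) = 13416 + √2758/2590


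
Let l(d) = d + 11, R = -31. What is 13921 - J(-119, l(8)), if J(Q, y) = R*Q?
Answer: 10232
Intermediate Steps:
l(d) = 11 + d
J(Q, y) = -31*Q
13921 - J(-119, l(8)) = 13921 - (-31)*(-119) = 13921 - 1*3689 = 13921 - 3689 = 10232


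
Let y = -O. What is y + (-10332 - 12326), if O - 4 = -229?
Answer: -22433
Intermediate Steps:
O = -225 (O = 4 - 229 = -225)
y = 225 (y = -1*(-225) = 225)
y + (-10332 - 12326) = 225 + (-10332 - 12326) = 225 - 22658 = -22433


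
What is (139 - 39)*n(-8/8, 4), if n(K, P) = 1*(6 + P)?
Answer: 1000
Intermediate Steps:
n(K, P) = 6 + P
(139 - 39)*n(-8/8, 4) = (139 - 39)*(6 + 4) = 100*10 = 1000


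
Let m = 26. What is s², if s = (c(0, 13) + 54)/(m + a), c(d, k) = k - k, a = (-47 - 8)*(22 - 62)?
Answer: 81/137641 ≈ 0.00058849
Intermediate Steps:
a = 2200 (a = -55*(-40) = 2200)
c(d, k) = 0
s = 9/371 (s = (0 + 54)/(26 + 2200) = 54/2226 = 54*(1/2226) = 9/371 ≈ 0.024259)
s² = (9/371)² = 81/137641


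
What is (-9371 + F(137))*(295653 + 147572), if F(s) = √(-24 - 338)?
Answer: -4153461475 + 443225*I*√362 ≈ -4.1535e+9 + 8.4329e+6*I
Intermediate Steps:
F(s) = I*√362 (F(s) = √(-362) = I*√362)
(-9371 + F(137))*(295653 + 147572) = (-9371 + I*√362)*(295653 + 147572) = (-9371 + I*√362)*443225 = -4153461475 + 443225*I*√362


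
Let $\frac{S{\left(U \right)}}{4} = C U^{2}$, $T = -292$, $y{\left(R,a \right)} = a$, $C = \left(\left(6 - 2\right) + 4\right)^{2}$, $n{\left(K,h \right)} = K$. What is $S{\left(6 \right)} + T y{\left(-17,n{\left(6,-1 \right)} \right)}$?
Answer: $7464$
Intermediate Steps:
$C = 64$ ($C = \left(4 + 4\right)^{2} = 8^{2} = 64$)
$S{\left(U \right)} = 256 U^{2}$ ($S{\left(U \right)} = 4 \cdot 64 U^{2} = 256 U^{2}$)
$S{\left(6 \right)} + T y{\left(-17,n{\left(6,-1 \right)} \right)} = 256 \cdot 6^{2} - 1752 = 256 \cdot 36 - 1752 = 9216 - 1752 = 7464$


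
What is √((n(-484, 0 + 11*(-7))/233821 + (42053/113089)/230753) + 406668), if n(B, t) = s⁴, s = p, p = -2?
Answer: √15140578406652652881501780826693002377/6101705370920957 ≈ 637.71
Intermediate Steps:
s = -2
n(B, t) = 16 (n(B, t) = (-2)⁴ = 16)
√((n(-484, 0 + 11*(-7))/233821 + (42053/113089)/230753) + 406668) = √((16/233821 + (42053/113089)/230753) + 406668) = √((16*(1/233821) + (42053*(1/113089))*(1/230753)) + 406668) = √((16/233821 + (42053/113089)*(1/230753)) + 406668) = √((16/233821 + 42053/26095626017) + 406668) = √(427362890785/6101705370920957 + 406668) = √(2481368320209046632061/6101705370920957) = √15140578406652652881501780826693002377/6101705370920957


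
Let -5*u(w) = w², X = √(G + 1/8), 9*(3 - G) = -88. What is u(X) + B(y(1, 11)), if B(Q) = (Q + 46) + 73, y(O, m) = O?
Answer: 42271/360 ≈ 117.42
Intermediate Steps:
G = 115/9 (G = 3 - ⅑*(-88) = 3 + 88/9 = 115/9 ≈ 12.778)
X = √1858/12 (X = √(115/9 + 1/8) = √(115/9 + ⅛) = √(929/72) = √1858/12 ≈ 3.5920)
B(Q) = 119 + Q (B(Q) = (46 + Q) + 73 = 119 + Q)
u(w) = -w²/5
u(X) + B(y(1, 11)) = -(√1858/12)²/5 + (119 + 1) = -⅕*929/72 + 120 = -929/360 + 120 = 42271/360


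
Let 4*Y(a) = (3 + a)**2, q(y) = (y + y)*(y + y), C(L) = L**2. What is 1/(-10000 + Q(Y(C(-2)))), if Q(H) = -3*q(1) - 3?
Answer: -1/10015 ≈ -9.9850e-5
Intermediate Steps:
q(y) = 4*y**2 (q(y) = (2*y)*(2*y) = 4*y**2)
Y(a) = (3 + a)**2/4
Q(H) = -15 (Q(H) = -12*1**2 - 3 = -12 - 3 = -15)
1/(-10000 + Q(Y(C(-2)))) = 1/(-10000 - 15) = 1/(-10015) = -1/10015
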